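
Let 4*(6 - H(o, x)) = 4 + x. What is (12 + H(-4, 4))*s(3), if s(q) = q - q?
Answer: 0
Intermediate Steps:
H(o, x) = 5 - x/4 (H(o, x) = 6 - (4 + x)/4 = 6 + (-1 - x/4) = 5 - x/4)
s(q) = 0
(12 + H(-4, 4))*s(3) = (12 + (5 - ¼*4))*0 = (12 + (5 - 1))*0 = (12 + 4)*0 = 16*0 = 0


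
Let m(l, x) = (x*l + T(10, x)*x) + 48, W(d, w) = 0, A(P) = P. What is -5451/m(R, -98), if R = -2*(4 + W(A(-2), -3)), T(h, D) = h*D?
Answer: -5451/96872 ≈ -0.056270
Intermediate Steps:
T(h, D) = D*h
R = -8 (R = -2*(4 + 0) = -2*4 = -8)
m(l, x) = 48 + 10*x² + l*x (m(l, x) = (x*l + (x*10)*x) + 48 = (l*x + (10*x)*x) + 48 = (l*x + 10*x²) + 48 = (10*x² + l*x) + 48 = 48 + 10*x² + l*x)
-5451/m(R, -98) = -5451/(48 + 10*(-98)² - 8*(-98)) = -5451/(48 + 10*9604 + 784) = -5451/(48 + 96040 + 784) = -5451/96872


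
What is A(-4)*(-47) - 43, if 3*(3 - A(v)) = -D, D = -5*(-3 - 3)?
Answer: -654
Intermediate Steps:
D = 30 (D = -5*(-6) = 30)
A(v) = 13 (A(v) = 3 - (-1)*30/3 = 3 - ⅓*(-30) = 3 + 10 = 13)
A(-4)*(-47) - 43 = 13*(-47) - 43 = -611 - 43 = -654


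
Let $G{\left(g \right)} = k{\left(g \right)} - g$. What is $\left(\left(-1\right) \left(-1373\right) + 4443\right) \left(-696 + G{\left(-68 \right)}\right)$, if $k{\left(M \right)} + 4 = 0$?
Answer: $-3675712$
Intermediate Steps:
$k{\left(M \right)} = -4$ ($k{\left(M \right)} = -4 + 0 = -4$)
$G{\left(g \right)} = -4 - g$
$\left(\left(-1\right) \left(-1373\right) + 4443\right) \left(-696 + G{\left(-68 \right)}\right) = \left(\left(-1\right) \left(-1373\right) + 4443\right) \left(-696 - -64\right) = \left(1373 + 4443\right) \left(-696 + \left(-4 + 68\right)\right) = 5816 \left(-696 + 64\right) = 5816 \left(-632\right) = -3675712$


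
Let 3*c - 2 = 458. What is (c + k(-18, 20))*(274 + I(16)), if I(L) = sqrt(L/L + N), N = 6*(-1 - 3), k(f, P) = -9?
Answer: 118642/3 + 433*I*sqrt(23)/3 ≈ 39547.0 + 692.2*I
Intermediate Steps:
N = -24 (N = 6*(-4) = -24)
c = 460/3 (c = 2/3 + (1/3)*458 = 2/3 + 458/3 = 460/3 ≈ 153.33)
I(L) = I*sqrt(23) (I(L) = sqrt(L/L - 24) = sqrt(1 - 24) = sqrt(-23) = I*sqrt(23))
(c + k(-18, 20))*(274 + I(16)) = (460/3 - 9)*(274 + I*sqrt(23)) = 433*(274 + I*sqrt(23))/3 = 118642/3 + 433*I*sqrt(23)/3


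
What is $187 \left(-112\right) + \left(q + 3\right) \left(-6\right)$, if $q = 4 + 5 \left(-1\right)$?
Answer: $-20956$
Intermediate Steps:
$q = -1$ ($q = 4 - 5 = -1$)
$187 \left(-112\right) + \left(q + 3\right) \left(-6\right) = 187 \left(-112\right) + \left(-1 + 3\right) \left(-6\right) = -20944 + 2 \left(-6\right) = -20944 - 12 = -20956$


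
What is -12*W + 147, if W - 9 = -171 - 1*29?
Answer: 2439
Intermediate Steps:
W = -191 (W = 9 + (-171 - 1*29) = 9 + (-171 - 29) = 9 - 200 = -191)
-12*W + 147 = -12*(-191) + 147 = 2292 + 147 = 2439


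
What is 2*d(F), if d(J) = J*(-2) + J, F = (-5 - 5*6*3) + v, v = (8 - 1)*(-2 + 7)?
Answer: 120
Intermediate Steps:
v = 35 (v = 7*5 = 35)
F = -60 (F = (-5 - 5*6*3) + 35 = (-5 - 30*3) + 35 = (-5 - 90) + 35 = -95 + 35 = -60)
d(J) = -J (d(J) = -2*J + J = -J)
2*d(F) = 2*(-1*(-60)) = 2*60 = 120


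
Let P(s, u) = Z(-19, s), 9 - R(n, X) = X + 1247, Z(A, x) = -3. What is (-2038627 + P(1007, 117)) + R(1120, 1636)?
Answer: -2041504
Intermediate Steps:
R(n, X) = -1238 - X (R(n, X) = 9 - (X + 1247) = 9 - (1247 + X) = 9 + (-1247 - X) = -1238 - X)
P(s, u) = -3
(-2038627 + P(1007, 117)) + R(1120, 1636) = (-2038627 - 3) + (-1238 - 1*1636) = -2038630 + (-1238 - 1636) = -2038630 - 2874 = -2041504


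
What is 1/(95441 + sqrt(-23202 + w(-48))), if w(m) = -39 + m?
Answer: 95441/9109007770 - I*sqrt(23289)/9109007770 ≈ 1.0478e-5 - 1.6753e-8*I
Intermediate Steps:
1/(95441 + sqrt(-23202 + w(-48))) = 1/(95441 + sqrt(-23202 + (-39 - 48))) = 1/(95441 + sqrt(-23202 - 87)) = 1/(95441 + sqrt(-23289)) = 1/(95441 + I*sqrt(23289))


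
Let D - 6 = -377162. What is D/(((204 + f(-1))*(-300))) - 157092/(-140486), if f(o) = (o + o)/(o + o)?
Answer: 412146683/56841375 ≈ 7.2508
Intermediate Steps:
D = -377156 (D = 6 - 377162 = -377156)
f(o) = 1 (f(o) = (2*o)/((2*o)) = (2*o)*(1/(2*o)) = 1)
D/(((204 + f(-1))*(-300))) - 157092/(-140486) = -377156*(-1/(300*(204 + 1))) - 157092/(-140486) = -377156/(205*(-300)) - 157092*(-1/140486) = -377156/(-61500) + 4134/3697 = -377156*(-1/61500) + 4134/3697 = 94289/15375 + 4134/3697 = 412146683/56841375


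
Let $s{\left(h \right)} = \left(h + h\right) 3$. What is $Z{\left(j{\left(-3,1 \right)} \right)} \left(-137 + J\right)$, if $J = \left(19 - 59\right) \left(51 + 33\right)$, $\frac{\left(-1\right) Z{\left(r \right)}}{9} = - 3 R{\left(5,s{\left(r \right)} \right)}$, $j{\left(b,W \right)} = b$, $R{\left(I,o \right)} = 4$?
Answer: $-377676$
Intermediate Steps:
$s{\left(h \right)} = 6 h$ ($s{\left(h \right)} = 2 h 3 = 6 h$)
$Z{\left(r \right)} = 108$ ($Z{\left(r \right)} = - 9 \left(\left(-3\right) 4\right) = \left(-9\right) \left(-12\right) = 108$)
$J = -3360$ ($J = \left(-40\right) 84 = -3360$)
$Z{\left(j{\left(-3,1 \right)} \right)} \left(-137 + J\right) = 108 \left(-137 - 3360\right) = 108 \left(-3497\right) = -377676$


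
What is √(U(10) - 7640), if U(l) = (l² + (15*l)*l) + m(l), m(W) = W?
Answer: 3*I*√670 ≈ 77.653*I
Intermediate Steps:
U(l) = l + 16*l² (U(l) = (l² + (15*l)*l) + l = (l² + 15*l²) + l = 16*l² + l = l + 16*l²)
√(U(10) - 7640) = √(10*(1 + 16*10) - 7640) = √(10*(1 + 160) - 7640) = √(10*161 - 7640) = √(1610 - 7640) = √(-6030) = 3*I*√670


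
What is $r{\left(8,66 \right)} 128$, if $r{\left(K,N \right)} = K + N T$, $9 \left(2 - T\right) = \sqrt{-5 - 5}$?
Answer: $17920 - \frac{2816 i \sqrt{10}}{3} \approx 17920.0 - 2968.3 i$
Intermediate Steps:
$T = 2 - \frac{i \sqrt{10}}{9}$ ($T = 2 - \frac{\sqrt{-5 - 5}}{9} = 2 - \frac{\sqrt{-10}}{9} = 2 - \frac{i \sqrt{10}}{9} \approx 2.0 - 0.35136 i$)
$r{\left(K,N \right)} = K + N \left(2 - \frac{i \sqrt{10}}{9}\right)$
$r{\left(8,66 \right)} 128 = \left(8 + \frac{1}{9} \cdot 66 \left(18 - i \sqrt{10}\right)\right) 128 = \left(8 + \left(132 - \frac{22 i \sqrt{10}}{3}\right)\right) 128 = \left(140 - \frac{22 i \sqrt{10}}{3}\right) 128 = 17920 - \frac{2816 i \sqrt{10}}{3}$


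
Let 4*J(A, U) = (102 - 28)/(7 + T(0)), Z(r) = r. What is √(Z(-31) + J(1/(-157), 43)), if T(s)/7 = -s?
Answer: I*√5558/14 ≈ 5.3251*I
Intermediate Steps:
T(s) = -7*s (T(s) = 7*(-s) = -7*s)
J(A, U) = 37/14 (J(A, U) = ((102 - 28)/(7 - 7*0))/4 = (74/(7 + 0))/4 = (74/7)/4 = (74*(⅐))/4 = (¼)*(74/7) = 37/14)
√(Z(-31) + J(1/(-157), 43)) = √(-31 + 37/14) = √(-397/14) = I*√5558/14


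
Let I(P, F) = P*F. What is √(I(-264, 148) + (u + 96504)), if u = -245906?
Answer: I*√188474 ≈ 434.14*I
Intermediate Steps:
I(P, F) = F*P
√(I(-264, 148) + (u + 96504)) = √(148*(-264) + (-245906 + 96504)) = √(-39072 - 149402) = √(-188474) = I*√188474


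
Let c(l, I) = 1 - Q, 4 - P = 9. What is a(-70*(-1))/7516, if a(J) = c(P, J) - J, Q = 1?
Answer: -35/3758 ≈ -0.0093135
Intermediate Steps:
P = -5 (P = 4 - 1*9 = 4 - 9 = -5)
c(l, I) = 0 (c(l, I) = 1 - 1*1 = 1 - 1 = 0)
a(J) = -J (a(J) = 0 - J = -J)
a(-70*(-1))/7516 = -(-70)*(-1)/7516 = -1*70*(1/7516) = -70*1/7516 = -35/3758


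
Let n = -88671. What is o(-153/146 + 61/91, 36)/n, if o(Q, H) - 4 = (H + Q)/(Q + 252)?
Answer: -13845499/296432029905 ≈ -4.6707e-5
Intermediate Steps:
o(Q, H) = 4 + (H + Q)/(252 + Q) (o(Q, H) = 4 + (H + Q)/(Q + 252) = 4 + (H + Q)/(252 + Q))
o(-153/146 + 61/91, 36)/n = ((1008 + 36 + 5*(-153/146 + 61/91))/(252 + (-153/146 + 61/91)))/(-88671) = ((1008 + 36 + 5*(-153*1/146 + 61*(1/91)))/(252 + (-153*1/146 + 61*(1/91))))*(-1/88671) = ((1008 + 36 + 5*(-153/146 + 61/91))/(252 + (-153/146 + 61/91)))*(-1/88671) = ((1008 + 36 + 5*(-5017/13286))/(252 - 5017/13286))*(-1/88671) = ((1008 + 36 - 25085/13286)/(3343055/13286))*(-1/88671) = ((13286/3343055)*(13845499/13286))*(-1/88671) = (13845499/3343055)*(-1/88671) = -13845499/296432029905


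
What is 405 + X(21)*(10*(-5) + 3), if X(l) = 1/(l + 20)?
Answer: 16558/41 ≈ 403.85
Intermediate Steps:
X(l) = 1/(20 + l)
405 + X(21)*(10*(-5) + 3) = 405 + (10*(-5) + 3)/(20 + 21) = 405 + (-50 + 3)/41 = 405 + (1/41)*(-47) = 405 - 47/41 = 16558/41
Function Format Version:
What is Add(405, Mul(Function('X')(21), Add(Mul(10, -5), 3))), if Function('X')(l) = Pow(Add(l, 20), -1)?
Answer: Rational(16558, 41) ≈ 403.85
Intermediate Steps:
Function('X')(l) = Pow(Add(20, l), -1)
Add(405, Mul(Function('X')(21), Add(Mul(10, -5), 3))) = Add(405, Mul(Pow(Add(20, 21), -1), Add(Mul(10, -5), 3))) = Add(405, Mul(Pow(41, -1), Add(-50, 3))) = Add(405, Mul(Rational(1, 41), -47)) = Add(405, Rational(-47, 41)) = Rational(16558, 41)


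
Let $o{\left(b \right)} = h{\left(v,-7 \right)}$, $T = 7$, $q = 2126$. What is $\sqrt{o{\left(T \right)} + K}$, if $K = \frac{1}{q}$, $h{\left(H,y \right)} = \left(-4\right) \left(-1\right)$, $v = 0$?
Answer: $\frac{9 \sqrt{223230}}{2126} \approx 2.0001$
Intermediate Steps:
$h{\left(H,y \right)} = 4$
$o{\left(b \right)} = 4$
$K = \frac{1}{2126} \approx 0.00047037$
$\sqrt{o{\left(T \right)} + K} = \sqrt{4 + \frac{1}{2126}} = \sqrt{\frac{8505}{2126}} = \frac{9 \sqrt{223230}}{2126}$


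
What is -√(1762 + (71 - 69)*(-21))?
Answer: -2*√430 ≈ -41.473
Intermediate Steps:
-√(1762 + (71 - 69)*(-21)) = -√(1762 + 2*(-21)) = -√(1762 - 42) = -√1720 = -2*√430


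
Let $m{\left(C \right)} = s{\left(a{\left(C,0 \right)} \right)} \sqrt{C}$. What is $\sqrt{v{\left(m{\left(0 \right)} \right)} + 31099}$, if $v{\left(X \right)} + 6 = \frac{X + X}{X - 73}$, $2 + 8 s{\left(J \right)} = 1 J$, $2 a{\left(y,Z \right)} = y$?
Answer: $\sqrt{31093} \approx 176.33$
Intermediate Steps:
$a{\left(y,Z \right)} = \frac{y}{2}$
$s{\left(J \right)} = - \frac{1}{4} + \frac{J}{8}$ ($s{\left(J \right)} = - \frac{1}{4} + \frac{1 J}{8} = - \frac{1}{4} + \frac{J}{8}$)
$m{\left(C \right)} = \sqrt{C} \left(- \frac{1}{4} + \frac{C}{16}\right)$ ($m{\left(C \right)} = \left(- \frac{1}{4} + \frac{\frac{1}{2} C}{8}\right) \sqrt{C} = \left(- \frac{1}{4} + \frac{C}{16}\right) \sqrt{C} = \sqrt{C} \left(- \frac{1}{4} + \frac{C}{16}\right)$)
$v{\left(X \right)} = -6 + \frac{2 X}{-73 + X}$ ($v{\left(X \right)} = -6 + \frac{X + X}{X - 73} = -6 + \frac{2 X}{-73 + X}$)
$\sqrt{v{\left(m{\left(0 \right)} \right)} + 31099} = \sqrt{\frac{2 \left(219 - 2 \frac{\sqrt{0} \left(-4 + 0\right)}{16}\right)}{-73 + \frac{\sqrt{0} \left(-4 + 0\right)}{16}} + 31099} = \sqrt{\frac{2 \left(219 - 2 \cdot \frac{1}{16} \cdot 0 \left(-4\right)\right)}{-73 + \frac{1}{16} \cdot 0 \left(-4\right)} + 31099} = \sqrt{\frac{2 \left(219 - 0\right)}{-73 + 0} + 31099} = \sqrt{\frac{2 \left(219 + 0\right)}{-73} + 31099} = \sqrt{2 \left(- \frac{1}{73}\right) 219 + 31099} = \sqrt{-6 + 31099} = \sqrt{31093}$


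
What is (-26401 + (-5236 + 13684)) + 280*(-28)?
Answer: -25793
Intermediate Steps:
(-26401 + (-5236 + 13684)) + 280*(-28) = (-26401 + 8448) - 7840 = -17953 - 7840 = -25793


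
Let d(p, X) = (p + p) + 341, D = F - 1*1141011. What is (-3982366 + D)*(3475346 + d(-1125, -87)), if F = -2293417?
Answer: -25761766700978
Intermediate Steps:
D = -3434428 (D = -2293417 - 1*1141011 = -2293417 - 1141011 = -3434428)
d(p, X) = 341 + 2*p (d(p, X) = 2*p + 341 = 341 + 2*p)
(-3982366 + D)*(3475346 + d(-1125, -87)) = (-3982366 - 3434428)*(3475346 + (341 + 2*(-1125))) = -7416794*(3475346 + (341 - 2250)) = -7416794*(3475346 - 1909) = -7416794*3473437 = -25761766700978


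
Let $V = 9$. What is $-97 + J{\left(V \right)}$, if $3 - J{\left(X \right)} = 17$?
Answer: $-111$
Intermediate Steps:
$J{\left(X \right)} = -14$ ($J{\left(X \right)} = 3 - 17 = -14$)
$-97 + J{\left(V \right)} = -97 - 14 = -111$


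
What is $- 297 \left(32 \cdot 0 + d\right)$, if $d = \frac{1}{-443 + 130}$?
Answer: $\frac{297}{313} \approx 0.94888$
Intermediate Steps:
$d = - \frac{1}{313}$ ($d = \frac{1}{-313} = - \frac{1}{313} \approx -0.0031949$)
$- 297 \left(32 \cdot 0 + d\right) = - 297 \left(32 \cdot 0 - \frac{1}{313}\right) = - 297 \left(0 - \frac{1}{313}\right) = \left(-297\right) \left(- \frac{1}{313}\right) = \frac{297}{313}$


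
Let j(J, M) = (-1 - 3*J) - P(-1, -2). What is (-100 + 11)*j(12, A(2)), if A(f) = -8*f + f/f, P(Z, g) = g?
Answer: 3115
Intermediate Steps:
A(f) = 1 - 8*f (A(f) = -4*2*f + 1 = -8*f + 1 = 1 - 8*f)
j(J, M) = 1 - 3*J (j(J, M) = (-1 - 3*J) - 1*(-2) = (-1 - 3*J) + 2 = 1 - 3*J)
(-100 + 11)*j(12, A(2)) = (-100 + 11)*(1 - 3*12) = -89*(1 - 36) = -89*(-35) = 3115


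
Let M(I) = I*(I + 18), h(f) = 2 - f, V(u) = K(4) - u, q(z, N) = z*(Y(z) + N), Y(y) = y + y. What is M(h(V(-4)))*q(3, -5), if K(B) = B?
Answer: -216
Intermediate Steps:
Y(y) = 2*y
q(z, N) = z*(N + 2*z) (q(z, N) = z*(2*z + N) = z*(N + 2*z))
V(u) = 4 - u
M(I) = I*(18 + I)
M(h(V(-4)))*q(3, -5) = ((2 - (4 - 1*(-4)))*(18 + (2 - (4 - 1*(-4)))))*(3*(-5 + 2*3)) = ((2 - (4 + 4))*(18 + (2 - (4 + 4))))*(3*(-5 + 6)) = ((2 - 1*8)*(18 + (2 - 1*8)))*(3*1) = ((2 - 8)*(18 + (2 - 8)))*3 = -6*(18 - 6)*3 = -6*12*3 = -72*3 = -216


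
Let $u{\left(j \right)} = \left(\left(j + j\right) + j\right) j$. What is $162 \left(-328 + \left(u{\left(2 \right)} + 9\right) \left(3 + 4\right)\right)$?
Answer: $-29322$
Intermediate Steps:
$u{\left(j \right)} = 3 j^{2}$ ($u{\left(j \right)} = \left(2 j + j\right) j = 3 j j = 3 j^{2}$)
$162 \left(-328 + \left(u{\left(2 \right)} + 9\right) \left(3 + 4\right)\right) = 162 \left(-328 + \left(3 \cdot 2^{2} + 9\right) \left(3 + 4\right)\right) = 162 \left(-328 + \left(3 \cdot 4 + 9\right) 7\right) = 162 \left(-328 + \left(12 + 9\right) 7\right) = 162 \left(-328 + 21 \cdot 7\right) = 162 \left(-328 + 147\right) = 162 \left(-181\right) = -29322$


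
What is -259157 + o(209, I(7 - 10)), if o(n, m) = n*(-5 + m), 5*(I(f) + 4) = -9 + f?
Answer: -1307698/5 ≈ -2.6154e+5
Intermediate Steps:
I(f) = -29/5 + f/5 (I(f) = -4 + (-9 + f)/5 = -4 + (-9/5 + f/5) = -29/5 + f/5)
-259157 + o(209, I(7 - 10)) = -259157 + 209*(-5 + (-29/5 + (7 - 10)/5)) = -259157 + 209*(-5 + (-29/5 + (1/5)*(-3))) = -259157 + 209*(-5 + (-29/5 - 3/5)) = -259157 + 209*(-5 - 32/5) = -259157 + 209*(-57/5) = -259157 - 11913/5 = -1307698/5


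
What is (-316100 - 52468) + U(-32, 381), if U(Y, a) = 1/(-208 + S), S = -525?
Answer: -270160345/733 ≈ -3.6857e+5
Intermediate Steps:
U(Y, a) = -1/733 (U(Y, a) = 1/(-208 - 525) = 1/(-733) = -1/733)
(-316100 - 52468) + U(-32, 381) = (-316100 - 52468) - 1/733 = -368568 - 1/733 = -270160345/733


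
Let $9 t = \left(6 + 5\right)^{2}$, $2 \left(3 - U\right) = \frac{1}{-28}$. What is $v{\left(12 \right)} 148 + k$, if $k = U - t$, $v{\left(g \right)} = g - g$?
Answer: $- \frac{5255}{504} \approx -10.427$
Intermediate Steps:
$v{\left(g \right)} = 0$
$U = \frac{169}{56}$ ($U = 3 - \frac{1}{2 \left(-28\right)} = 3 - - \frac{1}{56} = 3 + \frac{1}{56} = \frac{169}{56} \approx 3.0179$)
$t = \frac{121}{9}$ ($t = \frac{\left(6 + 5\right)^{2}}{9} = \frac{11^{2}}{9} = \frac{1}{9} \cdot 121 = \frac{121}{9} \approx 13.444$)
$k = - \frac{5255}{504}$ ($k = \frac{169}{56} - \frac{121}{9} = - \frac{5255}{504} \approx -10.427$)
$v{\left(12 \right)} 148 + k = 0 \cdot 148 - \frac{5255}{504} = 0 - \frac{5255}{504} = - \frac{5255}{504}$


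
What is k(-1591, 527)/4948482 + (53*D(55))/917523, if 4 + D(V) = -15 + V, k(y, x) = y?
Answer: 886880507/504482894454 ≈ 0.0017580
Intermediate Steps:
D(V) = -19 + V (D(V) = -4 + (-15 + V) = -19 + V)
k(-1591, 527)/4948482 + (53*D(55))/917523 = -1591/4948482 + (53*(-19 + 55))/917523 = -1591*1/4948482 + (53*36)*(1/917523) = -1591/4948482 + 1908*(1/917523) = -1591/4948482 + 212/101947 = 886880507/504482894454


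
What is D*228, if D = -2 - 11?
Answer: -2964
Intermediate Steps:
D = -13
D*228 = -13*228 = -2964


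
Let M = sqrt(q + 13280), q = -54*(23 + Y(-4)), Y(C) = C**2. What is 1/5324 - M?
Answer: 1/5324 - sqrt(11174) ≈ -105.71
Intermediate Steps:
q = -2106 (q = -54*(23 + (-4)**2) = -54*(23 + 16) = -54*39 = -2106)
M = sqrt(11174) (M = sqrt(-2106 + 13280) = sqrt(11174) ≈ 105.71)
1/5324 - M = 1/5324 - sqrt(11174)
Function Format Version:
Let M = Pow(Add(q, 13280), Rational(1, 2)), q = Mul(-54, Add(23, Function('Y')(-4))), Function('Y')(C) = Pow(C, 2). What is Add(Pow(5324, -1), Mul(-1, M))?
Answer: Add(Rational(1, 5324), Mul(-1, Pow(11174, Rational(1, 2)))) ≈ -105.71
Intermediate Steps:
q = -2106 (q = Mul(-54, Add(23, Pow(-4, 2))) = Mul(-54, Add(23, 16)) = Mul(-54, 39) = -2106)
M = Pow(11174, Rational(1, 2)) (M = Pow(Add(-2106, 13280), Rational(1, 2)) = Pow(11174, Rational(1, 2)) ≈ 105.71)
Add(Pow(5324, -1), Mul(-1, M)) = Add(Pow(5324, -1), Mul(-1, Pow(11174, Rational(1, 2)))) = Add(Rational(1, 5324), Mul(-1, Pow(11174, Rational(1, 2))))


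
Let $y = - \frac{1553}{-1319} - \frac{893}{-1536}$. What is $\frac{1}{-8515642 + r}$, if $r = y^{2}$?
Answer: $- \frac{4104611168256}{34953386561141134727} \approx -1.1743 \cdot 10^{-7}$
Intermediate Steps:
$y = \frac{3563275}{2025984}$ ($y = \left(-1553\right) \left(- \frac{1}{1319}\right) - - \frac{893}{1536} = \frac{1553}{1319} + \frac{893}{1536} = \frac{3563275}{2025984} \approx 1.7588$)
$r = \frac{12696928725625}{4104611168256}$ ($r = \left(\frac{3563275}{2025984}\right)^{2} = \frac{12696928725625}{4104611168256} \approx 3.0933$)
$\frac{1}{-8515642 + r} = \frac{1}{-8515642 + \frac{12696928725625}{4104611168256}} = \frac{1}{- \frac{34953386561141134727}{4104611168256}} = - \frac{4104611168256}{34953386561141134727}$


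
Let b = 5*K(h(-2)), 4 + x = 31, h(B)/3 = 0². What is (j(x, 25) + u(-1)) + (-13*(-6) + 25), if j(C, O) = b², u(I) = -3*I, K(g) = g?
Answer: 106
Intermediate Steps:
h(B) = 0 (h(B) = 3*0² = 3*0 = 0)
x = 27 (x = -4 + 31 = 27)
b = 0 (b = 5*0 = 0)
j(C, O) = 0 (j(C, O) = 0² = 0)
(j(x, 25) + u(-1)) + (-13*(-6) + 25) = (0 - 3*(-1)) + (-13*(-6) + 25) = (0 + 3) + (78 + 25) = 3 + 103 = 106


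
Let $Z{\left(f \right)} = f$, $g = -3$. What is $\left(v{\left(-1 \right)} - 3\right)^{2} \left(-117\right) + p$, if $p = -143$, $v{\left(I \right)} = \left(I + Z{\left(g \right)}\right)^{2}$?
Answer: $-19916$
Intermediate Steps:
$v{\left(I \right)} = \left(-3 + I\right)^{2}$ ($v{\left(I \right)} = \left(I - 3\right)^{2} = \left(-3 + I\right)^{2}$)
$\left(v{\left(-1 \right)} - 3\right)^{2} \left(-117\right) + p = \left(\left(-3 - 1\right)^{2} - 3\right)^{2} \left(-117\right) - 143 = \left(\left(-4\right)^{2} - 3\right)^{2} \left(-117\right) - 143 = \left(16 - 3\right)^{2} \left(-117\right) - 143 = 13^{2} \left(-117\right) - 143 = 169 \left(-117\right) - 143 = -19773 - 143 = -19916$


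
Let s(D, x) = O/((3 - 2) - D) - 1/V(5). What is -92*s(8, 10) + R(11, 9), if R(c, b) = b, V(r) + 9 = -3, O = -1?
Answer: -248/21 ≈ -11.810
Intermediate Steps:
V(r) = -12 (V(r) = -9 - 3 = -12)
s(D, x) = 1/12 - 1/(1 - D) (s(D, x) = -1/((3 - 2) - D) - 1/(-12) = -1/(1 - D) - 1*(-1/12) = -1/(1 - D) + 1/12 = 1/12 - 1/(1 - D))
-92*s(8, 10) + R(11, 9) = -23*(11 + 8)/(3*(-1 + 8)) + 9 = -23*19/(3*7) + 9 = -92*19/84 + 9 = -437/21 + 9 = -248/21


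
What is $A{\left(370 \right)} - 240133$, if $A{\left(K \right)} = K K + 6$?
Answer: $-103227$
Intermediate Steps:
$A{\left(K \right)} = 6 + K^{2}$ ($A{\left(K \right)} = K^{2} + 6 = 6 + K^{2}$)
$A{\left(370 \right)} - 240133 = \left(6 + 370^{2}\right) - 240133 = \left(6 + 136900\right) - 240133 = 136906 - 240133 = -103227$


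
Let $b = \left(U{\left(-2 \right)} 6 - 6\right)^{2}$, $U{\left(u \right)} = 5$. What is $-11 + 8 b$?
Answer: $4597$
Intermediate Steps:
$b = 576$ ($b = \left(5 \cdot 6 - 6\right)^{2} = \left(30 - 6\right)^{2} = 24^{2} = 576$)
$-11 + 8 b = -11 + 8 \cdot 576 = -11 + 4608 = 4597$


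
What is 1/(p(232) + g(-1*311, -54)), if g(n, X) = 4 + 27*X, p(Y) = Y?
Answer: -1/1222 ≈ -0.00081833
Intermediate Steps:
1/(p(232) + g(-1*311, -54)) = 1/(232 + (4 + 27*(-54))) = 1/(232 + (4 - 1458)) = 1/(232 - 1454) = 1/(-1222) = -1/1222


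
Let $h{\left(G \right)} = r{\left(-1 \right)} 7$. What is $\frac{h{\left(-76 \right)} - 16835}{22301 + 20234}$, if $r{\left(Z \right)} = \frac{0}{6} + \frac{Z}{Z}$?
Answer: $- \frac{16828}{42535} \approx -0.39563$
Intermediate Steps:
$r{\left(Z \right)} = 1$ ($r{\left(Z \right)} = 0 \cdot \frac{1}{6} + 1 = 0 + 1 = 1$)
$h{\left(G \right)} = 7$ ($h{\left(G \right)} = 1 \cdot 7 = 7$)
$\frac{h{\left(-76 \right)} - 16835}{22301 + 20234} = \frac{7 - 16835}{22301 + 20234} = - \frac{16828}{42535}$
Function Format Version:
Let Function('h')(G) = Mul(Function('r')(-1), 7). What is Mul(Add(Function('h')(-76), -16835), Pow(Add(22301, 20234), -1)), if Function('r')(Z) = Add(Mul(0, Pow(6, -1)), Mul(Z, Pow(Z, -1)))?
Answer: Rational(-16828, 42535) ≈ -0.39563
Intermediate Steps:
Function('r')(Z) = 1 (Function('r')(Z) = Add(Mul(0, Rational(1, 6)), 1) = Add(0, 1) = 1)
Function('h')(G) = 7 (Function('h')(G) = Mul(1, 7) = 7)
Mul(Add(Function('h')(-76), -16835), Pow(Add(22301, 20234), -1)) = Mul(Add(7, -16835), Pow(Add(22301, 20234), -1)) = Mul(-16828, Pow(42535, -1)) = Mul(-16828, Rational(1, 42535)) = Rational(-16828, 42535)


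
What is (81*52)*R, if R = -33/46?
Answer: -69498/23 ≈ -3021.7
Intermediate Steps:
R = -33/46 (R = -33*1/46 = -33/46 ≈ -0.71739)
(81*52)*R = (81*52)*(-33/46) = 4212*(-33/46) = -69498/23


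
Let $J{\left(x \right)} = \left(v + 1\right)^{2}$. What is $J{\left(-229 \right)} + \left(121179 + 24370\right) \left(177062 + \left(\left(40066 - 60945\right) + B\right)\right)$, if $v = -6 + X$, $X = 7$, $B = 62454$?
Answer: $31822396717$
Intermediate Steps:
$v = 1$ ($v = -6 + 7 = 1$)
$J{\left(x \right)} = 4$ ($J{\left(x \right)} = \left(1 + 1\right)^{2} = 2^{2} = 4$)
$J{\left(-229 \right)} + \left(121179 + 24370\right) \left(177062 + \left(\left(40066 - 60945\right) + B\right)\right) = 4 + \left(121179 + 24370\right) \left(177062 + \left(\left(40066 - 60945\right) + 62454\right)\right) = 4 + 145549 \left(177062 + \left(-20879 + 62454\right)\right) = 4 + 145549 \left(177062 + 41575\right) = 4 + 145549 \cdot 218637 = 4 + 31822396713 = 31822396717$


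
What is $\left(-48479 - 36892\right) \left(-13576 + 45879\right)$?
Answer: $-2757739413$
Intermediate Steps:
$\left(-48479 - 36892\right) \left(-13576 + 45879\right) = \left(-85371\right) 32303 = -2757739413$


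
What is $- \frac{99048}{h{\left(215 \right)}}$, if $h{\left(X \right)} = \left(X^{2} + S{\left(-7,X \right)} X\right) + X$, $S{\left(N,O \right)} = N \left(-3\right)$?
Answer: $- \frac{33016}{16985} \approx -1.9438$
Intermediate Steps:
$S{\left(N,O \right)} = - 3 N$
$h{\left(X \right)} = X^{2} + 22 X$ ($h{\left(X \right)} = \left(X^{2} + \left(-3\right) \left(-7\right) X\right) + X = \left(X^{2} + 21 X\right) + X = X^{2} + 22 X$)
$- \frac{99048}{h{\left(215 \right)}} = - \frac{99048}{215 \left(22 + 215\right)} = - \frac{99048}{215 \cdot 237} = - \frac{99048}{50955} = \left(-99048\right) \frac{1}{50955} = - \frac{33016}{16985}$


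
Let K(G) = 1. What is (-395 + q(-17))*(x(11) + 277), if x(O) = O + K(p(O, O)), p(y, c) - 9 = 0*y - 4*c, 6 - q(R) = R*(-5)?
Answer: -136986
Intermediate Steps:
q(R) = 6 + 5*R (q(R) = 6 - R*(-5) = 6 - (-5)*R = 6 + 5*R)
p(y, c) = 9 - 4*c (p(y, c) = 9 + (0*y - 4*c) = 9 + (0 - 4*c) = 9 - 4*c)
x(O) = 1 + O (x(O) = O + 1 = 1 + O)
(-395 + q(-17))*(x(11) + 277) = (-395 + (6 + 5*(-17)))*((1 + 11) + 277) = (-395 + (6 - 85))*(12 + 277) = (-395 - 79)*289 = -474*289 = -136986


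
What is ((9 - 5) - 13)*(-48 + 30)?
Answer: 162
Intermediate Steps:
((9 - 5) - 13)*(-48 + 30) = (4 - 13)*(-18) = -9*(-18) = 162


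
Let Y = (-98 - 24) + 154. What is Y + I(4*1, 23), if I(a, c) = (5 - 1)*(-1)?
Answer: 28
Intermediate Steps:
I(a, c) = -4 (I(a, c) = 4*(-1) = -4)
Y = 32 (Y = -122 + 154 = 32)
Y + I(4*1, 23) = 32 - 4 = 28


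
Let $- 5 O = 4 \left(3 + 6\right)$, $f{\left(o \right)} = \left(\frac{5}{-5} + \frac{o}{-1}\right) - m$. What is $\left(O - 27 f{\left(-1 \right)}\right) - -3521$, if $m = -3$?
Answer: $\frac{17164}{5} \approx 3432.8$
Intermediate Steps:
$f{\left(o \right)} = 2 - o$ ($f{\left(o \right)} = \left(\frac{5}{-5} + \frac{o}{-1}\right) - -3 = \left(5 \left(- \frac{1}{5}\right) + o \left(-1\right)\right) + 3 = \left(-1 - o\right) + 3 = 2 - o$)
$O = - \frac{36}{5}$ ($O = - \frac{4 \left(3 + 6\right)}{5} = - \frac{4 \cdot 9}{5} = \left(- \frac{1}{5}\right) 36 = - \frac{36}{5} \approx -7.2$)
$\left(O - 27 f{\left(-1 \right)}\right) - -3521 = \left(- \frac{36}{5} - 27 \left(2 - -1\right)\right) - -3521 = \left(- \frac{36}{5} - 27 \left(2 + 1\right)\right) + 3521 = \left(- \frac{36}{5} - 81\right) + 3521 = - \frac{441}{5} + 3521 = \frac{17164}{5}$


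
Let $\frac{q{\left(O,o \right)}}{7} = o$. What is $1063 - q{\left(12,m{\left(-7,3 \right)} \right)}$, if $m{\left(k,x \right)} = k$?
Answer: $1112$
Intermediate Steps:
$q{\left(O,o \right)} = 7 o$
$1063 - q{\left(12,m{\left(-7,3 \right)} \right)} = 1063 - 7 \left(-7\right) = 1063 - -49 = 1063 + 49 = 1112$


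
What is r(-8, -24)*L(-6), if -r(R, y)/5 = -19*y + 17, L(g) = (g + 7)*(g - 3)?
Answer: 21285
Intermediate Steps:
L(g) = (-3 + g)*(7 + g) (L(g) = (7 + g)*(-3 + g) = (-3 + g)*(7 + g))
r(R, y) = -85 + 95*y (r(R, y) = -5*(-19*y + 17) = -5*(17 - 19*y) = -85 + 95*y)
r(-8, -24)*L(-6) = (-85 + 95*(-24))*(-21 + (-6)**2 + 4*(-6)) = (-85 - 2280)*(-21 + 36 - 24) = -2365*(-9) = 21285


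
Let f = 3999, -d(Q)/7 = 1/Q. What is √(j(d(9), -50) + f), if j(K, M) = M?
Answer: √3949 ≈ 62.841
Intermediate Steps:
d(Q) = -7/Q
√(j(d(9), -50) + f) = √(-50 + 3999) = √3949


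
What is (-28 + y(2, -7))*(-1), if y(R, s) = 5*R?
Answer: 18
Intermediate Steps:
(-28 + y(2, -7))*(-1) = (-28 + 5*2)*(-1) = (-28 + 10)*(-1) = -18*(-1) = 18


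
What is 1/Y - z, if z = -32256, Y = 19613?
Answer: 632636929/19613 ≈ 32256.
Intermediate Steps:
1/Y - z = 1/19613 - 1*(-32256) = 1/19613 + 32256 = 632636929/19613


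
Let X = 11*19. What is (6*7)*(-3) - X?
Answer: -335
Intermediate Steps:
X = 209
(6*7)*(-3) - X = (6*7)*(-3) - 1*209 = 42*(-3) - 209 = -126 - 209 = -335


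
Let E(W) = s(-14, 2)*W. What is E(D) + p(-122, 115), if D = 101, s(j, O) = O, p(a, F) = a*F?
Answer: -13828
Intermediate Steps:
p(a, F) = F*a
E(W) = 2*W
E(D) + p(-122, 115) = 2*101 + 115*(-122) = 202 - 14030 = -13828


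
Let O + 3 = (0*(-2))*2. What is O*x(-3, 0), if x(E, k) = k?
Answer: 0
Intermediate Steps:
O = -3 (O = -3 + (0*(-2))*2 = -3 + 0*2 = -3 + 0 = -3)
O*x(-3, 0) = -3*0 = 0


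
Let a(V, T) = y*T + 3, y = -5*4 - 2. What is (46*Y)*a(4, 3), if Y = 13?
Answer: -37674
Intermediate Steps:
y = -22 (y = -20 - 2 = -22)
a(V, T) = 3 - 22*T (a(V, T) = -22*T + 3 = 3 - 22*T)
(46*Y)*a(4, 3) = (46*13)*(3 - 22*3) = 598*(3 - 66) = 598*(-63) = -37674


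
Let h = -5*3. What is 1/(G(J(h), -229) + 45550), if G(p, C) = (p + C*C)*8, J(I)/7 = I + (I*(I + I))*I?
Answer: 1/86238 ≈ 1.1596e-5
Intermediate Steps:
h = -15
J(I) = 7*I + 14*I³ (J(I) = 7*(I + (I*(I + I))*I) = 7*(I + (I*(2*I))*I) = 7*(I + (2*I²)*I) = 7*(I + 2*I³) = 7*I + 14*I³)
G(p, C) = 8*p + 8*C² (G(p, C) = (p + C²)*8 = 8*p + 8*C²)
1/(G(J(h), -229) + 45550) = 1/((8*(7*(-15) + 14*(-15)³) + 8*(-229)²) + 45550) = 1/((8*(-105 + 14*(-3375)) + 8*52441) + 45550) = 1/((8*(-105 - 47250) + 419528) + 45550) = 1/((8*(-47355) + 419528) + 45550) = 1/((-378840 + 419528) + 45550) = 1/(40688 + 45550) = 1/86238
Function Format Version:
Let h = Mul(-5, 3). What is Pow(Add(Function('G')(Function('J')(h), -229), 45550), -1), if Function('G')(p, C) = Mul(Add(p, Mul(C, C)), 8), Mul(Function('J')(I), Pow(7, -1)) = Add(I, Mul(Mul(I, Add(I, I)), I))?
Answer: Rational(1, 86238) ≈ 1.1596e-5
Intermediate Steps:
h = -15
Function('J')(I) = Add(Mul(7, I), Mul(14, Pow(I, 3))) (Function('J')(I) = Mul(7, Add(I, Mul(Mul(I, Add(I, I)), I))) = Mul(7, Add(I, Mul(Mul(I, Mul(2, I)), I))) = Mul(7, Add(I, Mul(Mul(2, Pow(I, 2)), I))) = Mul(7, Add(I, Mul(2, Pow(I, 3)))) = Add(Mul(7, I), Mul(14, Pow(I, 3))))
Function('G')(p, C) = Add(Mul(8, p), Mul(8, Pow(C, 2))) (Function('G')(p, C) = Mul(Add(p, Pow(C, 2)), 8) = Add(Mul(8, p), Mul(8, Pow(C, 2))))
Pow(Add(Function('G')(Function('J')(h), -229), 45550), -1) = Pow(Add(Add(Mul(8, Add(Mul(7, -15), Mul(14, Pow(-15, 3)))), Mul(8, Pow(-229, 2))), 45550), -1) = Pow(Add(Add(Mul(8, Add(-105, Mul(14, -3375))), Mul(8, 52441)), 45550), -1) = Pow(Add(Add(Mul(8, Add(-105, -47250)), 419528), 45550), -1) = Pow(Add(Add(Mul(8, -47355), 419528), 45550), -1) = Pow(Add(Add(-378840, 419528), 45550), -1) = Pow(Add(40688, 45550), -1) = Pow(86238, -1) = Rational(1, 86238)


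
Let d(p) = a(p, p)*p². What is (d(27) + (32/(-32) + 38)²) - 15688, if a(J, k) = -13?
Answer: -23796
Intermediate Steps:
d(p) = -13*p²
(d(27) + (32/(-32) + 38)²) - 15688 = (-13*27² + (32/(-32) + 38)²) - 15688 = (-13*729 + (32*(-1/32) + 38)²) - 15688 = (-9477 + (-1 + 38)²) - 15688 = (-9477 + 37²) - 15688 = (-9477 + 1369) - 15688 = -8108 - 15688 = -23796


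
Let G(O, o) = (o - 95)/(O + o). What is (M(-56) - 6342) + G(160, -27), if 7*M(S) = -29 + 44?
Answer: -843323/133 ≈ -6340.8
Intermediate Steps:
M(S) = 15/7 (M(S) = (-29 + 44)/7 = (1/7)*15 = 15/7)
G(O, o) = (-95 + o)/(O + o)
(M(-56) - 6342) + G(160, -27) = (15/7 - 6342) + (-95 - 27)/(160 - 27) = -44379/7 - 122/133 = -843323/133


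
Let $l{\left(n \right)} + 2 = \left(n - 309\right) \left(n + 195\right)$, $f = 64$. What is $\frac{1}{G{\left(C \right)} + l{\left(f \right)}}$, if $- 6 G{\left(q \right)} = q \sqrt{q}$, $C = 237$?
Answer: $- \frac{253828}{16105684279} + \frac{158 \sqrt{237}}{16105684279} \approx -1.5609 \cdot 10^{-5}$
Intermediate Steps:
$G{\left(q \right)} = - \frac{q^{\frac{3}{2}}}{6}$ ($G{\left(q \right)} = - \frac{q \sqrt{q}}{6} = - \frac{q^{\frac{3}{2}}}{6}$)
$l{\left(n \right)} = -2 + \left(-309 + n\right) \left(195 + n\right)$ ($l{\left(n \right)} = -2 + \left(n - 309\right) \left(n + 195\right) = -2 + \left(-309 + n\right) \left(195 + n\right)$)
$\frac{1}{G{\left(C \right)} + l{\left(f \right)}} = \frac{1}{- \frac{237^{\frac{3}{2}}}{6} - \left(67553 - 4096\right)} = \frac{1}{- \frac{237 \sqrt{237}}{6} - 63457} = \frac{1}{- \frac{79 \sqrt{237}}{2} - 63457} = \frac{1}{-63457 - \frac{79 \sqrt{237}}{2}}$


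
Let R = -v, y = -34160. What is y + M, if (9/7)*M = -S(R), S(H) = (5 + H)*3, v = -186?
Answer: -103817/3 ≈ -34606.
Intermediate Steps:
R = 186 (R = -1*(-186) = 186)
S(H) = 15 + 3*H
M = -1337/3 (M = 7*(-(15 + 3*186))/9 = 7*(-(15 + 558))/9 = 7*(-1*573)/9 = (7/9)*(-573) = -1337/3 ≈ -445.67)
y + M = -34160 - 1337/3 = -103817/3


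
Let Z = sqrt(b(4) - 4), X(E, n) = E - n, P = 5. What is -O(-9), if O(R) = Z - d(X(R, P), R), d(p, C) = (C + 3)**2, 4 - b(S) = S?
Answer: 36 - 2*I ≈ 36.0 - 2.0*I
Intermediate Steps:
b(S) = 4 - S
d(p, C) = (3 + C)**2
Z = 2*I (Z = sqrt((4 - 1*4) - 4) = sqrt((4 - 4) - 4) = sqrt(0 - 4) = sqrt(-4) = 2*I ≈ 2.0*I)
O(R) = -(3 + R)**2 + 2*I (O(R) = 2*I - (3 + R)**2 = -(3 + R)**2 + 2*I)
-O(-9) = -(-(3 - 9)**2 + 2*I) = -(-1*(-6)**2 + 2*I) = -(-1*36 + 2*I) = -(-36 + 2*I) = 36 - 2*I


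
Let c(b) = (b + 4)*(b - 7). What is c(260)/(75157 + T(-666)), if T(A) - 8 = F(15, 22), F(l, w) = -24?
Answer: 8/9 ≈ 0.88889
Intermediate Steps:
T(A) = -16 (T(A) = 8 - 24 = -16)
c(b) = (-7 + b)*(4 + b) (c(b) = (4 + b)*(-7 + b) = (-7 + b)*(4 + b))
c(260)/(75157 + T(-666)) = (-28 + 260**2 - 3*260)/(75157 - 16) = (-28 + 67600 - 780)/75141 = 66792*(1/75141) = 8/9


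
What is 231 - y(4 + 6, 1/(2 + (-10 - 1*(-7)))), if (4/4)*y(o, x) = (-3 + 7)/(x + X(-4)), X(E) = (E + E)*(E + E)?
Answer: 14549/63 ≈ 230.94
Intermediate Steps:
X(E) = 4*E² (X(E) = (2*E)*(2*E) = 4*E²)
y(o, x) = 4/(64 + x) (y(o, x) = (-3 + 7)/(x + 4*(-4)²) = 4/(x + 4*16) = 4/(x + 64) = 4/(64 + x))
231 - y(4 + 6, 1/(2 + (-10 - 1*(-7)))) = 231 - 4/(64 + 1/(2 + (-10 - 1*(-7)))) = 231 - 4/(64 + 1/(2 + (-10 + 7))) = 231 - 4/(64 + 1/(2 - 3)) = 231 - 4/(64 + 1/(-1)) = 231 - 4/(64 - 1) = 231 - 4/63 = 14549/63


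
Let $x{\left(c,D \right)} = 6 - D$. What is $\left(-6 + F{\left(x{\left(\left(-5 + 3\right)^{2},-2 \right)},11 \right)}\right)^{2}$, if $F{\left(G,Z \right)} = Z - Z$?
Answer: $36$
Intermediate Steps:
$F{\left(G,Z \right)} = 0$
$\left(-6 + F{\left(x{\left(\left(-5 + 3\right)^{2},-2 \right)},11 \right)}\right)^{2} = \left(-6 + 0\right)^{2} = \left(-6\right)^{2} = 36$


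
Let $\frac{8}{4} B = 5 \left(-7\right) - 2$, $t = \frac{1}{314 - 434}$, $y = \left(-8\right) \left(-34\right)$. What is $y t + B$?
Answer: $- \frac{623}{30} \approx -20.767$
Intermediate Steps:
$y = 272$
$t = - \frac{1}{120}$ ($t = \frac{1}{-120} = - \frac{1}{120} \approx -0.0083333$)
$B = - \frac{37}{2}$ ($B = \frac{5 \left(-7\right) - 2}{2} = \frac{-35 - 2}{2} = \frac{1}{2} \left(-37\right) = - \frac{37}{2} \approx -18.5$)
$y t + B = 272 \left(- \frac{1}{120}\right) - \frac{37}{2} = - \frac{34}{15} - \frac{37}{2} = - \frac{623}{30}$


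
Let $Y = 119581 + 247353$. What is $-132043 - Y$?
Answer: $-498977$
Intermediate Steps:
$Y = 366934$
$-132043 - Y = -132043 - 366934 = -498977$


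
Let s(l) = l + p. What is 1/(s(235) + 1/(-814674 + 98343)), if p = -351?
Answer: -716331/83094397 ≈ -0.0086207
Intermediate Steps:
s(l) = -351 + l (s(l) = l - 351 = -351 + l)
1/(s(235) + 1/(-814674 + 98343)) = 1/((-351 + 235) + 1/(-814674 + 98343)) = 1/(-116 + 1/(-716331)) = 1/(-116 - 1/716331) = 1/(-83094397/716331) = -716331/83094397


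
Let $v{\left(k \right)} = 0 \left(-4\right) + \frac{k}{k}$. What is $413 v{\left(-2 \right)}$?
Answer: $413$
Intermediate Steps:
$v{\left(k \right)} = 1$ ($v{\left(k \right)} = 0 + 1 = 1$)
$413 v{\left(-2 \right)} = 413 \cdot 1 = 413$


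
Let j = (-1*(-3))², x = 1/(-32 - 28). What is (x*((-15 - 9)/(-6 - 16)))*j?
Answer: -9/55 ≈ -0.16364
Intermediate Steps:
x = -1/60 (x = 1/(-60) = -1/60 ≈ -0.016667)
j = 9 (j = 3² = 9)
(x*((-15 - 9)/(-6 - 16)))*j = -(-15 - 9)/(60*(-6 - 16))*9 = -(-2)/(5*(-22))*9 = -(-2)*(-1)/(5*22)*9 = -1/60*12/11*9 = -1/55*9 = -9/55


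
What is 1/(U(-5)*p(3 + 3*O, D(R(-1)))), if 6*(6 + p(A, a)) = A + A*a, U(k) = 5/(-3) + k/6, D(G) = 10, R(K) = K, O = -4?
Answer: 4/225 ≈ 0.017778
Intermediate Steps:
U(k) = -5/3 + k/6 (U(k) = 5*(-1/3) + k*(1/6) = -5/3 + k/6)
p(A, a) = -6 + A/6 + A*a/6 (p(A, a) = -6 + (A + A*a)/6 = -6 + (A/6 + A*a/6) = -6 + A/6 + A*a/6)
1/(U(-5)*p(3 + 3*O, D(R(-1)))) = 1/((-5/3 + (1/6)*(-5))*(-6 + (3 + 3*(-4))/6 + (1/6)*(3 + 3*(-4))*10)) = 1/((-5/3 - 5/6)*(-6 + (3 - 12)/6 + (1/6)*(3 - 12)*10)) = 1/(-5*(-6 + (1/6)*(-9) + (1/6)*(-9)*10)/2) = 1/(-5*(-6 - 3/2 - 15)/2) = 1/(-5/2*(-45/2)) = 1/(225/4) = 4/225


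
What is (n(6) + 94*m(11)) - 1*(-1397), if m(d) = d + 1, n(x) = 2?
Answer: 2527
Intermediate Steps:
m(d) = 1 + d
(n(6) + 94*m(11)) - 1*(-1397) = (2 + 94*(1 + 11)) - 1*(-1397) = (2 + 94*12) + 1397 = (2 + 1128) + 1397 = 1130 + 1397 = 2527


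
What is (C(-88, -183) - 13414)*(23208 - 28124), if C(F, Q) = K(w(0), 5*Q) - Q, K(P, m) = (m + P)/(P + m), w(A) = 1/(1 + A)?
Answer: 65038680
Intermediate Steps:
K(P, m) = 1 (K(P, m) = (P + m)/(P + m) = 1)
C(F, Q) = 1 - Q
(C(-88, -183) - 13414)*(23208 - 28124) = ((1 - 1*(-183)) - 13414)*(23208 - 28124) = ((1 + 183) - 13414)*(-4916) = (184 - 13414)*(-4916) = -13230*(-4916) = 65038680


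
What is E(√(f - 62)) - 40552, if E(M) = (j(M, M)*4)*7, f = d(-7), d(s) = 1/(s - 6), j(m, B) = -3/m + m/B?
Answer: -40524 + 28*I*√10491/269 ≈ -40524.0 + 10.661*I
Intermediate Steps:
d(s) = 1/(-6 + s)
f = -1/13 (f = 1/(-6 - 7) = 1/(-13) = -1/13 ≈ -0.076923)
E(M) = 28 - 84/M (E(M) = ((-3/M + M/M)*4)*7 = ((-3/M + 1)*4)*7 = ((1 - 3/M)*4)*7 = (4 - 12/M)*7 = 28 - 84/M)
E(√(f - 62)) - 40552 = (28 - 84/√(-1/13 - 62)) - 40552 = (28 - 84*(-I*√10491/807)) - 40552 = (28 - (-28)*I*√10491/269) - 40552 = (28 + 28*I*√10491/269) - 40552 = -40524 + 28*I*√10491/269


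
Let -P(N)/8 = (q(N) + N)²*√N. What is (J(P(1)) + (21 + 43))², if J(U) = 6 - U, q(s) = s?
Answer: 10404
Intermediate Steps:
P(N) = -32*N^(5/2) (P(N) = -8*(N + N)²*√N = -8*(2*N)²*√N = -8*4*N²*√N = -32*N^(5/2))
(J(P(1)) + (21 + 43))² = ((6 - (-32)*1^(5/2)) + (21 + 43))² = ((6 - (-32)) + 64)² = ((6 - 1*(-32)) + 64)² = ((6 + 32) + 64)² = (38 + 64)² = 102² = 10404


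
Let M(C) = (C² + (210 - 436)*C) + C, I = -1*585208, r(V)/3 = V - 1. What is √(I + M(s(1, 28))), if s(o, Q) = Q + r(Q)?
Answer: 6*I*√16607 ≈ 773.21*I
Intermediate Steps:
r(V) = -3 + 3*V (r(V) = 3*(V - 1) = 3*(-1 + V) = -3 + 3*V)
I = -585208
s(o, Q) = -3 + 4*Q (s(o, Q) = Q + (-3 + 3*Q) = -3 + 4*Q)
M(C) = C² - 225*C (M(C) = (C² - 226*C) + C = C² - 225*C)
√(I + M(s(1, 28))) = √(-585208 + (-3 + 4*28)*(-225 + (-3 + 4*28))) = √(-585208 + (-3 + 112)*(-225 + (-3 + 112))) = √(-585208 + 109*(-225 + 109)) = √(-585208 + 109*(-116)) = √(-585208 - 12644) = √(-597852) = 6*I*√16607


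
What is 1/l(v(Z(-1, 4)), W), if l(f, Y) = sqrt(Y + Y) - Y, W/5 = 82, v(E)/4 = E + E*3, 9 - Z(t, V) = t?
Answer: -1/408 - sqrt(205)/83640 ≈ -0.0026222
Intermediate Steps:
Z(t, V) = 9 - t
v(E) = 16*E (v(E) = 4*(E + E*3) = 4*(E + 3*E) = 4*(4*E) = 16*E)
W = 410 (W = 5*82 = 410)
l(f, Y) = -Y + sqrt(2)*sqrt(Y) (l(f, Y) = sqrt(2*Y) - Y = sqrt(2)*sqrt(Y) - Y = -Y + sqrt(2)*sqrt(Y))
1/l(v(Z(-1, 4)), W) = 1/(-1*410 + sqrt(2)*sqrt(410)) = 1/(-410 + 2*sqrt(205))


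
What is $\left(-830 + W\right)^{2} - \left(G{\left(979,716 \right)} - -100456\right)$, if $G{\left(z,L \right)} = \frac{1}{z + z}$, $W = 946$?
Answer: $- \frac{170346001}{1958} \approx -87000.0$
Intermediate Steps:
$G{\left(z,L \right)} = \frac{1}{2 z}$
$\left(-830 + W\right)^{2} - \left(G{\left(979,716 \right)} - -100456\right) = \left(-830 + 946\right)^{2} - \left(\frac{1}{2 \cdot 979} - -100456\right) = 116^{2} - \left(\frac{1}{2} \cdot \frac{1}{979} + 100456\right) = 13456 - \left(\frac{1}{1958} + 100456\right) = 13456 - \frac{196692849}{1958} = - \frac{170346001}{1958}$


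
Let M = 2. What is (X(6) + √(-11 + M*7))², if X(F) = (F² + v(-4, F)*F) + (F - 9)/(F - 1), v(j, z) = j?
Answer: 3324/25 + 114*√3/5 ≈ 172.45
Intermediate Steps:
X(F) = F² - 4*F + (-9 + F)/(-1 + F) (X(F) = (F² - 4*F) + (F - 9)/(F - 1) = (F² - 4*F) + (-9 + F)/(-1 + F) = F² - 4*F + (-9 + F)/(-1 + F))
(X(6) + √(-11 + M*7))² = ((-9 + 6³ - 5*6² + 5*6)/(-1 + 6) + √(-11 + 2*7))² = ((-9 + 216 - 5*36 + 30)/5 + √(-11 + 14))² = ((-9 + 216 - 180 + 30)/5 + √3)² = ((⅕)*57 + √3)² = (57/5 + √3)²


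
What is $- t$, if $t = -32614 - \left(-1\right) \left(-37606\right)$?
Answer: $70220$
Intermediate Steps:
$t = -70220$ ($t = -32614 - 37606 = -70220$)
$- t = \left(-1\right) \left(-70220\right) = 70220$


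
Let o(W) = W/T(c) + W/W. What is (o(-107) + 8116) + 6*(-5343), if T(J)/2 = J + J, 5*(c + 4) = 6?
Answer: -1340161/56 ≈ -23931.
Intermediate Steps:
c = -14/5 (c = -4 + (1/5)*6 = -4 + 6/5 = -14/5 ≈ -2.8000)
T(J) = 4*J (T(J) = 2*(J + J) = 2*(2*J) = 4*J)
o(W) = 1 - 5*W/56 (o(W) = W/((4*(-14/5))) + W/W = W/(-56/5) + 1 = W*(-5/56) + 1 = -5*W/56 + 1 = 1 - 5*W/56)
(o(-107) + 8116) + 6*(-5343) = ((1 - 5/56*(-107)) + 8116) + 6*(-5343) = ((1 + 535/56) + 8116) - 32058 = (591/56 + 8116) - 32058 = 455087/56 - 32058 = -1340161/56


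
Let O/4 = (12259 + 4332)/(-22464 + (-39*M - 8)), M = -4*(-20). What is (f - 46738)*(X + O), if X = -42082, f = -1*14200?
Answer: 8203998449463/3199 ≈ 2.5646e+9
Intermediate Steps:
M = 80
f = -14200
O = -16591/6398 (O = 4*((12259 + 4332)/(-22464 + (-39*80 - 8))) = 4*(16591/(-22464 + (-3120 - 8))) = 4*(16591/(-22464 - 3128)) = 4*(16591/(-25592)) = 4*(16591*(-1/25592)) = 4*(-16591/25592) = -16591/6398 ≈ -2.5932)
(f - 46738)*(X + O) = (-14200 - 46738)*(-42082 - 16591/6398) = -60938*(-269257227/6398) = 8203998449463/3199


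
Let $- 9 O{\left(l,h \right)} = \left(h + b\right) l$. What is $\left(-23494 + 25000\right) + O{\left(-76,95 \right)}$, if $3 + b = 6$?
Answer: $\frac{21002}{9} \approx 2333.6$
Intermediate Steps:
$b = 3$ ($b = -3 + 6 = 3$)
$O{\left(l,h \right)} = - \frac{l \left(3 + h\right)}{9}$ ($O{\left(l,h \right)} = - \frac{\left(h + 3\right) l}{9} = - \frac{\left(3 + h\right) l}{9} = - \frac{l \left(3 + h\right)}{9}$)
$\left(-23494 + 25000\right) + O{\left(-76,95 \right)} = \left(-23494 + 25000\right) - - \frac{76 \left(3 + 95\right)}{9} = 1506 - \left(- \frac{76}{9}\right) 98 = 1506 + \frac{7448}{9} = \frac{21002}{9}$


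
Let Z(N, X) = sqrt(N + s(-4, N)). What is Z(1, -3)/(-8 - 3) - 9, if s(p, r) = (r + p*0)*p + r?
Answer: -9 - I*sqrt(2)/11 ≈ -9.0 - 0.12856*I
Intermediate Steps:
s(p, r) = r + p*r (s(p, r) = (r + 0)*p + r = r*p + r = p*r + r = r + p*r)
Z(N, X) = sqrt(2)*sqrt(-N) (Z(N, X) = sqrt(N + N*(1 - 4)) = sqrt(N + N*(-3)) = sqrt(N - 3*N) = sqrt(-2*N) = sqrt(2)*sqrt(-N))
Z(1, -3)/(-8 - 3) - 9 = (sqrt(2)*sqrt(-1*1))/(-8 - 3) - 9 = (sqrt(2)*sqrt(-1))/(-11) - 9 = -sqrt(2)*I/11 - 9 = -I*sqrt(2)/11 - 9 = -9 - I*sqrt(2)/11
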